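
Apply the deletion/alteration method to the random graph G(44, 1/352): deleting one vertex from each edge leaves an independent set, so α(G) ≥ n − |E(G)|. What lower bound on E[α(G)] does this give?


E[|E(G)|] = C(44, 2)·p = 946 · (1/352) = 43/16.
E[α(G)] ≥ n − E[|E(G)|] = 44 − 43/16 = 661/16.
Numerically: ≈ 41.3125.
(This is only a lower bound; the true E[α(G)] may be larger.)

E[α(G)] ≥ 661/16 ≈ 41.3125.


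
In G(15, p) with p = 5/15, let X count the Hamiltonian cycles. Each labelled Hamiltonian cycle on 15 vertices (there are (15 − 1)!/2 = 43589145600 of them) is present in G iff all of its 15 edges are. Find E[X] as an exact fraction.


K_15 has (15 − 1)!/2 = 43589145600 labelled Hamiltonian cycles.
For each such Hamiltonian cycle H, let X_H = 1 if all 15 edges of H are present in G. Then P[X_H = 1] = p^{15} = (1/3)^{15} = 1/14348907.
By linearity of expectation: E[X] = Σ_H E[X_H] = 43589145600 · p^{15} = 43589145600 · 1/14348907 = 179379200/59049.
Numerically: E[X] ≈ 3037.8.

E[X] = 43589145600 · (1/3)^{15} = 179379200/59049 ≈ 3037.8.


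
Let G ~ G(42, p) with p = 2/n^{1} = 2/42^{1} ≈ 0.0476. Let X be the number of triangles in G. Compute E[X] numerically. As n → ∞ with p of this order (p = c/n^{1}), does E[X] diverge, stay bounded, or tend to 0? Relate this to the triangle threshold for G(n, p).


Number of potential triangles: C(42, 3) = 11480.
Each occurs with probability p³ ≈ (0.0476)³ ≈ 1.07980e-04.
By linearity: E[X] = C(42, 3)·p³ ≈ 11480 · 1.07980e-04 ≈ 1.240.
Here α = 1, so p = 2/n is exactly at the triangle threshold p ~ 1/n. Asymptotically E[X] → c³/6 = 2³/6 = 4/3 ≈ 1.333, a bounded constant. In this regime the triangle count is asymptotically Poisson(c³/6).

E[X] ≈ 1.240; in regime p = Θ(1/n^{1}) E[X] stays bounded (at the triangle threshold p ~ 1/n).


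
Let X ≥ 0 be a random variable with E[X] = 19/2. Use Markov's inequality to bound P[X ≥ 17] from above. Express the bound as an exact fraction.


μ = E[X] = 19/2, a = 17.
Markov: P[X ≥ 17] ≤ μ/a = (19/2)/17 = 19/34.
Numerically: ≈ 0.558824.
(Since a = 17 > μ = 9.500000, the bound 19/34 is < 1 and informative.)

P[X ≥ 17] ≤ 19/34 ≈ 0.558824.


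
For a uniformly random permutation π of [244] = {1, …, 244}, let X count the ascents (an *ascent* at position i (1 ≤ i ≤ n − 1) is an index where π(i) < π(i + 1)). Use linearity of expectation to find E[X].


Write X = Σ X_I over i = 1, …, 243, with X_I the indicator of one ascent.
There are 243 indicators.
For each fixed i, the pair (π(i), π(i+1)) is a uniformly random ordered pair of distinct values from {1, …, 244}; by symmetry P[π(i) < π(i+1)] = 1/2.
By linearity: E[X] = 243 · (1/2) = (244 − 1) · (1/2) = 243/2 ≈ 121.50000.

E[X] = 243/2 = 121.50000.


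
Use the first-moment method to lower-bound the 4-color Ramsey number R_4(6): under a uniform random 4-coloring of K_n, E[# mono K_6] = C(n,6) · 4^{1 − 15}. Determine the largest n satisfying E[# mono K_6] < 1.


We need C(n, 6) · 4^{1 − 15} < 1, i.e. C(n, 6) < 4^{15 − 1} = 268435456.
Check values of n near the boundary:
  n = 74: C(74, 6) = 185250786; 185250786 < 268435456? YES
  n = 75: C(75, 6) = 201359550; 201359550 < 268435456? YES
  n = 76: C(76, 6) = 218618940; 218618940 < 268435456? YES
  n = 77: C(77, 6) = 237093780; 237093780 < 268435456? YES
  n = 78: C(78, 6) = 256851595; 256851595 < 268435456? YES
  n = 79: C(79, 6) = 277962685; 277962685 < 268435456? NO
The largest n with C(n, 6) < 268435456 is n = 78 (where E[X] = 256851595/268435456 ≈ 0.956847). Hence R_4(6) > 78, i.e. R_4(6) ≥ 79.

Largest n = 78; hence R_4(6) > 78.


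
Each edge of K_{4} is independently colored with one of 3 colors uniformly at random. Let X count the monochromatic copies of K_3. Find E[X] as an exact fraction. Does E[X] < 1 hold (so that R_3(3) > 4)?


E[X] = C(4, 3) · 3^{1 − 3} = 4 · 3^{−2} = 4/9.
As a reduced fraction: E[X] = 4/9 ≈ 0.44444.
Is E[X] < 1? YES.
Since E[X] < 1, there exists a 3-coloring of K_{4} with no monochromatic K_3; hence R_3(3) > 4.

E[X] = 4/9 ≈ 0.44444; E[X] < 1, so R_3(3) > 4.


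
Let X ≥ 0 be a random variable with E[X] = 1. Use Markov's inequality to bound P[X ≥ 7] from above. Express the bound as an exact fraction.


μ = E[X] = 1, a = 7.
Markov: P[X ≥ 7] ≤ μ/a = (1)/7 = 1/7.
Numerically: ≈ 0.1429.
(Since a = 7 > μ = 1.0000, the bound 1/7 is < 1 and informative.)

P[X ≥ 7] ≤ 1/7 ≈ 0.1429.


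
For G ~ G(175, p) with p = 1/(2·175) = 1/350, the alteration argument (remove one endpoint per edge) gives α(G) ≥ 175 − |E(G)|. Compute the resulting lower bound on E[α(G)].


E[|E(G)|] = C(175, 2)·p = 15225 · (1/350) = 87/2.
E[α(G)] ≥ n − E[|E(G)|] = 175 − 87/2 = 263/2.
Numerically: ≈ 131.5000.
(This is only a lower bound; the true E[α(G)] may be larger.)

E[α(G)] ≥ 263/2 ≈ 131.5000.


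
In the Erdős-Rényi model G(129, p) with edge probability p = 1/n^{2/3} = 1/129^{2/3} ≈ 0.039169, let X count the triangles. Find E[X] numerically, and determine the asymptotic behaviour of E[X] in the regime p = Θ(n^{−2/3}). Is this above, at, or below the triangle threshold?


Number of potential triangles: C(129, 3) = 349504.
Each occurs with probability p³ ≈ (0.039169)³ ≈ 6.0092543e-05.
By linearity: E[X] = C(129, 3)·p³ ≈ 349504 · 6.0092543e-05 ≈ 21.00258.
Since α = 2/3 < 1, p = c/n^{2/3} ≫ 1/n is above the triangle threshold p ~ 1/n. Asymptotically E[X] ~ (c³/6)·n^{3(1−α)} = (1³/6)·n^{1} → ∞; triangles are abundant w.h.p.

E[X] ≈ 21.00258; in regime p = Θ(1/n^{2/3}) E[X] diverges (above the triangle threshold p ~ 1/n).


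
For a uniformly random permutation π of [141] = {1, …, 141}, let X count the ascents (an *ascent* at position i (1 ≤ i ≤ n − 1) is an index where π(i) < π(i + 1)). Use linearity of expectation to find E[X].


Write X = Σ X_I over i = 1, …, 140, with X_I the indicator of one ascent.
There are 140 indicators.
For each fixed i, the pair (π(i), π(i+1)) is a uniformly random ordered pair of distinct values from {1, …, 141}; by symmetry P[π(i) < π(i+1)] = 1/2.
By linearity: E[X] = 140 · (1/2) = (141 − 1) · (1/2) = 70 ≈ 70.0000.

E[X] = 70 = 70.0000.


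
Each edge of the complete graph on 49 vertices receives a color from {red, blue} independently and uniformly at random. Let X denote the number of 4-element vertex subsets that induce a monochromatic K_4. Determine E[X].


Let X = Σ_S X_S over the C(49, 4) = 211876 subsets S of size 4, where X_S = 1 if the K_4 on S is monochromatic.
For a fixed S, the K_4 on S has C(4, 2) = 6 edges. P[all 6 edges red] = (1/2)^6, and likewise for blue, so P[monochromatic] = 2·(1/2)^6 = 2^{1 − 6} = 1/32.
By linearity of expectation: E[X] = C(49, 4) · 2^{1 − 6} = 211876 · 1/32 = 52969/8.
Numerically: E[X] ≈ 6621.1250.

E[X] = C(49,4)·2^(1−C(4,2)) = 52969/8 ≈ 6621.1250.


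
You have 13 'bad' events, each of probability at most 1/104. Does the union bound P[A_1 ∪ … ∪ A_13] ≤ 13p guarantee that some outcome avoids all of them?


Union bound: P[∪_{i=1}^{13} A_i] ≤ Σ_i P[A_i] ≤ 13·p = 13·(1/104) = 1/8.
Numerically: 1/8 ≈ 0.1250.
Is 1/8 < 1? YES.
Since P[∪ A_i] ≤ 1/8 < 1, the complement has P[∩ A_i^c] ≥ 1 − 1/8 = 7/8 > 0, so some outcome avoids every A_i.

13·p = 1/8 ≈ 0.1250; existence CERTIFIED by the union bound.


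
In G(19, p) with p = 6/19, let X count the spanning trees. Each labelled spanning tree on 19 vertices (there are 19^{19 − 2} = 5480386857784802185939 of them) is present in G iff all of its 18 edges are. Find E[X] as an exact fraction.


K_19 has 19^{19 − 2} = 5480386857784802185939 labelled spanning trees.
For each such spanning tree H, let X_H = 1 if all 18 edges of H are present in G. Then P[X_H = 1] = p^{18} = (6/19)^{18} = 101559956668416/104127350297911241532841.
Summing the indicators: E[X] = Σ_H E[X_H] = 5480386857784802185939 · p^{18} = 5480386857784802185939 · 101559956668416/104127350297911241532841 = 101559956668416/19.
Numerically: E[X] ≈ 5.345e+12.

E[X] = 5480386857784802185939 · (6/19)^{18} = 101559956668416/19 ≈ 5.345e+12.


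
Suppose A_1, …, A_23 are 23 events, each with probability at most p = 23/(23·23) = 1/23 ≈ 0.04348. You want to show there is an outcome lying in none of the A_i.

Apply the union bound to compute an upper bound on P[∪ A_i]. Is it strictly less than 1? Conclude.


Union bound: P[∪_{i=1}^{23} A_i] ≤ Σ_i P[A_i] ≤ 23·p = 23·(1/23) = 1.
Numerically: 1 ≈ 1.00000.
Is 1 < 1? NO.
Since the bound 1 is ≥ 1, the union bound is uninformative here; it does NOT by itself certify existence.

23·p = 1 ≈ 1.00000; existence NOT certified by the union bound.


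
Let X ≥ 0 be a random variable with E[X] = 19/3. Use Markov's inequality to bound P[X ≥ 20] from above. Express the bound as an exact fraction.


μ = E[X] = 19/3, a = 20.
Markov: P[X ≥ 20] ≤ μ/a = (19/3)/20 = 19/60.
Numerically: ≈ 0.3167.
(Since a = 20 > μ = 6.3333, the bound 19/60 is < 1 and informative.)

P[X ≥ 20] ≤ 19/60 ≈ 0.3167.


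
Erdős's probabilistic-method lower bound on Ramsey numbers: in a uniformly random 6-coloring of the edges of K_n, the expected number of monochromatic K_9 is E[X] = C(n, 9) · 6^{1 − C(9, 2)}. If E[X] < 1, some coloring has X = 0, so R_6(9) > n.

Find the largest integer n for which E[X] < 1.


We need C(n, 9) · 6^{1 − 36} < 1, i.e. C(n, 9) < 6^{36 − 1} = 1719070799748422591028658176.
Check values of n near the boundary:
  n = 4406: C(4406, 9) = 1710356485221788389505285700; 1710356485221788389505285700 < 1719070799748422591028658176? YES
  n = 4407: C(4407, 9) = 1713856532599459170657070050; 1713856532599459170657070050 < 1719070799748422591028658176? YES
  n = 4408: C(4408, 9) = 1717362945146264156457459600; 1717362945146264156457459600 < 1719070799748422591028658176? YES
  n = 4409: C(4409, 9) = 1720875732988608787686577131; 1720875732988608787686577131 < 1719070799748422591028658176? NO
  n = 4410: C(4410, 9) = 1724394906266704102180823710; 1724394906266704102180823710 < 1719070799748422591028658176? NO
The largest n with C(n, 9) < 1719070799748422591028658176 is n = 4408 (where E[X] = 35778394690547169926197075/35813974994758803979763712 ≈ 0.99901). Hence R_6(9) > 4408, i.e. R_6(9) ≥ 4409.

Largest n = 4408; hence R_6(9) > 4408.


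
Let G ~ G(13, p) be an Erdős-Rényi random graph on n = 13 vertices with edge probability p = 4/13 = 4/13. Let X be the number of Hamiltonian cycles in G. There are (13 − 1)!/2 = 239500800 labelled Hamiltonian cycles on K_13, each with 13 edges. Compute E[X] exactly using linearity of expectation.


K_13 has (13 − 1)!/2 = 239500800 labelled Hamiltonian cycles.
For each such Hamiltonian cycle H, let X_H = 1 if all 13 edges of H are present in G. Then P[X_H = 1] = p^{13} = (4/13)^{13} = 67108864/302875106592253.
By linearity: E[X] = Σ_H E[X_H] = 239500800 · p^{13} = 239500800 · 67108864/302875106592253 = 16072626615091200/302875106592253.
Numerically: E[X] ≈ 53.1.

E[X] = 239500800 · (4/13)^{13} = 16072626615091200/302875106592253 ≈ 53.1.


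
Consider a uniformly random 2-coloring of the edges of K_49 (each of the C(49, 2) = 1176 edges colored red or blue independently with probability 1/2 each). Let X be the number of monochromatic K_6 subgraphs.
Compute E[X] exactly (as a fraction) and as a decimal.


Let X = Σ_S X_S over the C(49, 6) = 13983816 subsets S of size 6, where X_S = 1 if the K_6 on S is monochromatic.
For a fixed S, the K_6 on S has C(6, 2) = 15 edges. P[all 15 edges red] = (1/2)^15, and likewise for blue, so P[monochromatic] = 2·(1/2)^15 = 2^{1 − 15} = 1/16384.
By linearity: E[X] = C(49, 6) · 2^{1 − 15} = 13983816 · 1/16384 = 1747977/2048.
Numerically: E[X] ≈ 853.504395.

E[X] = C(49,6)·2^(1−C(6,2)) = 1747977/2048 ≈ 853.504395.


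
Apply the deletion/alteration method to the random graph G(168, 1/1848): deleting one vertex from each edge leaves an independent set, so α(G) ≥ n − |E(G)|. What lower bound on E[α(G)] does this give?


E[|E(G)|] = C(168, 2)·p = 14028 · (1/1848) = 167/22.
E[α(G)] ≥ n − E[|E(G)|] = 168 − 167/22 = 3529/22.
Numerically: ≈ 160.4091.
(This is only a lower bound; the true E[α(G)] may be larger.)

E[α(G)] ≥ 3529/22 ≈ 160.4091.


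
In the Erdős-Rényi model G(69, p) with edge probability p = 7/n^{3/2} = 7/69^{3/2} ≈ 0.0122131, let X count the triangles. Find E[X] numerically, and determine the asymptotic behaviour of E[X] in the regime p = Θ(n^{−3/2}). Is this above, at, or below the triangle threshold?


Number of potential triangles: C(69, 3) = 52394.
Each occurs with probability p³ ≈ (0.0122131)³ ≈ 1.82168470e-06.
By linearity: E[X] = C(69, 3)·p³ ≈ 52394 · 1.82168470e-06 ≈ 0.095445.
Since α = 3/2 > 1, p = c/n^{3/2} = o(1/n) is below the triangle threshold p ~ 1/n. Asymptotically E[X] ~ (c³/6)·n^{3(1−α)} = (7³/6)·n^{-1.5} → 0, so by Markov's inequality G has no triangles w.h.p.

E[X] ≈ 0.095445; in regime p = Θ(1/n^{3/2}) E[X] tends to 0 (below the triangle threshold p ~ 1/n).


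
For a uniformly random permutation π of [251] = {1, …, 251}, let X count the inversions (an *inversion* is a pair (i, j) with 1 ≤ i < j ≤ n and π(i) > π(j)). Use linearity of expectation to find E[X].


Write X = Σ X_I over the C(251, 2) = 31375 pairs i < j, with X_I the indicator of one inversion.
There are 31375 indicators.
For each fixed pair i < j, the values π(i) and π(j) are two distinct elements of {1, …, 251} in uniformly random order; by symmetry P[π(i) > π(j)] = 1/2.
By linearity: E[X] = 31375 · (1/2) = C(251, 2) · (1/2) = 31375/2 = 31375/2 ≈ 15687.500000.

E[X] = 31375/2 = 15687.500000.


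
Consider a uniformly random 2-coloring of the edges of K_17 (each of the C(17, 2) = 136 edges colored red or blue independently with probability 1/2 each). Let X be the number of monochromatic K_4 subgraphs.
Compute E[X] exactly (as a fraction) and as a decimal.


Let X = Σ_S X_S over the C(17, 4) = 2380 subsets S of size 4, where X_S = 1 if the K_4 on S is monochromatic.
For a fixed S, the K_4 on S has C(4, 2) = 6 edges. P[all 6 edges red] = (1/2)^6, and likewise for blue, so P[monochromatic] = 2·(1/2)^6 = 2^{1 − 6} = 1/32.
Summing: E[X] = C(17, 4) · 2^{1 − 6} = 2380 · 1/32 = 595/8.
Numerically: E[X] ≈ 74.37500.

E[X] = C(17,4)·2^(1−C(4,2)) = 595/8 ≈ 74.37500.


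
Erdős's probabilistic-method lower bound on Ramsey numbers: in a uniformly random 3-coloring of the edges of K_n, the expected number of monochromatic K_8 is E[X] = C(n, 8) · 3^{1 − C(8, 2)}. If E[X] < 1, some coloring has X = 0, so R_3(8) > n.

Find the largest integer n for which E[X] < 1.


We need C(n, 8) · 3^{1 − 28} < 1, i.e. C(n, 8) < 3^{28 − 1} = 7625597484987.
Check values of n near the boundary:
  n = 151: C(151, 8) = 5551321138650; 5551321138650 < 7625597484987? YES
  n = 152: C(152, 8) = 5859727868575; 5859727868575 < 7625597484987? YES
  n = 153: C(153, 8) = 6183023199255; 6183023199255 < 7625597484987? YES
  n = 154: C(154, 8) = 6521818990995; 6521818990995 < 7625597484987? YES
  n = 155: C(155, 8) = 6876747915675; 6876747915675 < 7625597484987? YES
  n = 156: C(156, 8) = 7248464019225; 7248464019225 < 7625597484987? YES
  n = 157: C(157, 8) = 7637643295425; 7637643295425 < 7625597484987? NO
  n = 158: C(158, 8) = 8044984271181; 8044984271181 < 7625597484987? NO
  n = 159: C(159, 8) = 8471208603429; 8471208603429 < 7625597484987? NO
The largest n with C(n, 8) < 7625597484987 is n = 156 (where E[X] = 805384891025/847288609443 ≈ 0.951). Hence R_3(8) > 156, i.e. R_3(8) ≥ 157.

Largest n = 156; hence R_3(8) > 156.


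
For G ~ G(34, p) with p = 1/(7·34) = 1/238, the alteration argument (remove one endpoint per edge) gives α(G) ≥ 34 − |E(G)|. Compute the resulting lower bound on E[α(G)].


E[|E(G)|] = C(34, 2)·p = 561 · (1/238) = 33/14.
E[α(G)] ≥ n − E[|E(G)|] = 34 − 33/14 = 443/14.
Numerically: ≈ 31.642857.
(This is only a lower bound; the true E[α(G)] may be larger.)

E[α(G)] ≥ 443/14 ≈ 31.642857.


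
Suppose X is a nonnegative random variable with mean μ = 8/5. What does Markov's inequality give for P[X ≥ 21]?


μ = E[X] = 8/5, a = 21.
Markov: P[X ≥ 21] ≤ μ/a = (8/5)/21 = 8/105.
Numerically: ≈ 0.0762.
(Since a = 21 > μ = 1.6000, the bound 8/105 is < 1 and informative.)

P[X ≥ 21] ≤ 8/105 ≈ 0.0762.


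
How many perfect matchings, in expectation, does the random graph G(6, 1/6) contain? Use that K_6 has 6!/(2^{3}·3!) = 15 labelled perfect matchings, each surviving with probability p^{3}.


K_6 has 6!/(2^{3}·3!) = 15 labelled perfect matchings.
For each such perfect matching H, let X_H = 1 if all 3 edges of H are present in G. Then P[X_H = 1] = p^{3} = (1/6)^{3} = 1/216.
By linearity: E[X] = Σ_H E[X_H] = 15 · p^{3} = 15 · 1/216 = 5/72.
Numerically: E[X] ≈ 0.0694444.

E[X] = 15 · (1/6)^{3} = 5/72 ≈ 0.0694444.


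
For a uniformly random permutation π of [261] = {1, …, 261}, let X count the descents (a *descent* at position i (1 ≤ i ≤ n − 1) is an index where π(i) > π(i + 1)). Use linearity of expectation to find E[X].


Write X = Σ X_I over i = 1, …, 260, with X_I the indicator of one descent.
There are 260 indicators.
For each fixed i, the pair (π(i), π(i+1)) is a uniformly random ordered pair of distinct values from {1, …, 261}; by symmetry P[π(i) > π(i+1)] = 1/2.
By linearity: E[X] = 260 · (1/2) = (261 − 1) · (1/2) = 130 ≈ 130.000000.

E[X] = 130 = 130.000000.


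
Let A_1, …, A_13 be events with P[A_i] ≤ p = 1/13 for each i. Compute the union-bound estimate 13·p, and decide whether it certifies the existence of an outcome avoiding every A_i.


Union bound: P[∪_{i=1}^{13} A_i] ≤ Σ_i P[A_i] ≤ 13·p = 13·(1/13) = 1.
Numerically: 1 ≈ 1.000.
Is 1 < 1? NO.
Since the bound 1 is ≥ 1, the union bound is uninformative here; it does NOT by itself certify existence.

13·p = 1 ≈ 1.000; existence NOT certified by the union bound.


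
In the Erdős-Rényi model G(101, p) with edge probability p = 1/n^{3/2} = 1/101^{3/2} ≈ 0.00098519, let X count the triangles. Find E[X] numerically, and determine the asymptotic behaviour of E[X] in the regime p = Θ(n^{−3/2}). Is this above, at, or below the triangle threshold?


Number of potential triangles: C(101, 3) = 166650.
Each occurs with probability p³ ≈ (0.00098519)³ ≈ 9.5621118e-10.
By linearity: E[X] = C(101, 3)·p³ ≈ 166650 · 9.5621118e-10 ≈ 0.00016.
Since α = 3/2 > 1, p = c/n^{3/2} = o(1/n) is below the triangle threshold p ~ 1/n. Asymptotically E[X] ~ (c³/6)·n^{3(1−α)} = (1³/6)·n^{-1.5} → 0, so by Markov's inequality G has no triangles w.h.p.

E[X] ≈ 0.00016; in regime p = Θ(1/n^{3/2}) E[X] tends to 0 (below the triangle threshold p ~ 1/n).


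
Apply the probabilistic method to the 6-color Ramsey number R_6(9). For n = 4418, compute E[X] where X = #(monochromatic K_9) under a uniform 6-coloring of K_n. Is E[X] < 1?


E[X] = C(4418, 9) · 6^{1 − 36} = 1752779389572095347587475120 · 6^{−35} = 1752779389572095347587475120/1719070799748422591028658176.
As a reduced fraction: E[X] = 109548711848255959224217195/107441924984276411939291136 ≈ 1.01961.
Is E[X] < 1? NO.
Since E[X] ≥ 1, the first-moment bound is inconclusive at n = 4418; it does NOT by itself certify R_6(9) > 4418.

E[X] = 109548711848255959224217195/107441924984276411939291136 ≈ 1.01961; E[X] ≥ 1; first-moment method inconclusive here.


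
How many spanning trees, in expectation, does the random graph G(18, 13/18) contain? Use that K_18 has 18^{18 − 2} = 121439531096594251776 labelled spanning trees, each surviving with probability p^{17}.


K_18 has 18^{18 − 2} = 121439531096594251776 labelled spanning trees.
For each such spanning tree H, let X_H = 1 if all 17 edges of H are present in G. Then P[X_H = 1] = p^{17} = (13/18)^{17} = 8650415919381337933/2185911559738696531968.
By linearity of expectation: E[X] = Σ_H E[X_H] = 121439531096594251776 · p^{17} = 121439531096594251776 · 8650415919381337933/2185911559738696531968 = 8650415919381337933/18.
Numerically: E[X] ≈ 4.8058e+17.

E[X] = 121439531096594251776 · (13/18)^{17} = 8650415919381337933/18 ≈ 4.8058e+17.


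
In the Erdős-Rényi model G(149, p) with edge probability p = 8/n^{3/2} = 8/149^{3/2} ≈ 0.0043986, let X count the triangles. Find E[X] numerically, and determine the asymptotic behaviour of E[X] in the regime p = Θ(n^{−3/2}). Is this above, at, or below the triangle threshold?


Number of potential triangles: C(149, 3) = 540274.
Each occurs with probability p³ ≈ (0.0043986)³ ≈ 8.5100430e-08.
By linearity: E[X] = C(149, 3)·p³ ≈ 540274 · 8.5100430e-08 ≈ 0.04598.
Since α = 3/2 > 1, p = c/n^{3/2} = o(1/n) is below the triangle threshold p ~ 1/n. Asymptotically E[X] ~ (c³/6)·n^{3(1−α)} = (8³/6)·n^{-1.5} → 0, so by Markov's inequality G has no triangles w.h.p.

E[X] ≈ 0.04598; in regime p = Θ(1/n^{3/2}) E[X] tends to 0 (below the triangle threshold p ~ 1/n).


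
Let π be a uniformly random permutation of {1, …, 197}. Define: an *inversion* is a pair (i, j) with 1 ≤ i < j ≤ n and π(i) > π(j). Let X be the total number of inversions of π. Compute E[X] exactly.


Write X = Σ X_I over the C(197, 2) = 19306 pairs i < j, with X_I the indicator of one inversion.
There are 19306 indicators.
For each fixed pair i < j, the values π(i) and π(j) are two distinct elements of {1, …, 197} in uniformly random order; by symmetry P[π(i) > π(j)] = 1/2.
By linearity: E[X] = 19306 · (1/2) = C(197, 2) · (1/2) = 19306/2 = 9653 ≈ 9653.00000.

E[X] = 9653 = 9653.00000.


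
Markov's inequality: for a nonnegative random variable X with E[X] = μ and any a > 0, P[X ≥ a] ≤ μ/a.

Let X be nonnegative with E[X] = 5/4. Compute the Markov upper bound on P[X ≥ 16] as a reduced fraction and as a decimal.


μ = E[X] = 5/4, a = 16.
Markov: P[X ≥ 16] ≤ μ/a = (5/4)/16 = 5/64.
Numerically: ≈ 0.078125.
(Since a = 16 > μ = 1.250000, the bound 5/64 is < 1 and informative.)

P[X ≥ 16] ≤ 5/64 ≈ 0.078125.


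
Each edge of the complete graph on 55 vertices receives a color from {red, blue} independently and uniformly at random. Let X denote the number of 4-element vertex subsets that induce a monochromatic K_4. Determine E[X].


Let X = Σ_S X_S over the C(55, 4) = 341055 subsets S of size 4, where X_S = 1 if the K_4 on S is monochromatic.
For a fixed S, the K_4 on S has C(4, 2) = 6 edges. P[all 6 edges red] = (1/2)^6, and likewise for blue, so P[monochromatic] = 2·(1/2)^6 = 2^{1 − 6} = 1/32.
By linearity of expectation: E[X] = C(55, 4) · 2^{1 − 6} = 341055 · 1/32 = 341055/32.
Numerically: E[X] ≈ 10657.969.

E[X] = C(55,4)·2^(1−C(4,2)) = 341055/32 ≈ 10657.969.


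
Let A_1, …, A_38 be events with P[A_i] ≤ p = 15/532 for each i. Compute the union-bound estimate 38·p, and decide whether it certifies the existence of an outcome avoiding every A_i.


Union bound: P[∪_{i=1}^{38} A_i] ≤ Σ_i P[A_i] ≤ 38·p = 38·(15/532) = 15/14.
Numerically: 15/14 ≈ 1.07143.
Is 15/14 < 1? NO.
Since the bound 15/14 is ≥ 1, the union bound is uninformative here; it does NOT by itself certify existence.

38·p = 15/14 ≈ 1.07143; existence NOT certified by the union bound.


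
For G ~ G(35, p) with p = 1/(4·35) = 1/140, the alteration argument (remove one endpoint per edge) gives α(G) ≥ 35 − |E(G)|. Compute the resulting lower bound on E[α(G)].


E[|E(G)|] = C(35, 2)·p = 595 · (1/140) = 17/4.
E[α(G)] ≥ n − E[|E(G)|] = 35 − 17/4 = 123/4.
Numerically: ≈ 30.750000.
(This is only a lower bound; the true E[α(G)] may be larger.)

E[α(G)] ≥ 123/4 ≈ 30.750000.


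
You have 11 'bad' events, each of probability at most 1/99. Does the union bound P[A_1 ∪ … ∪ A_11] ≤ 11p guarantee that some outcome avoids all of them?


Union bound: P[∪_{i=1}^{11} A_i] ≤ Σ_i P[A_i] ≤ 11·p = 11·(1/99) = 1/9.
Numerically: 1/9 ≈ 0.11111.
Is 1/9 < 1? YES.
Since P[∪ A_i] ≤ 1/9 < 1, the complement has P[∩ A_i^c] ≥ 1 − 1/9 = 8/9 > 0, so some outcome avoids every A_i.

11·p = 1/9 ≈ 0.11111; existence CERTIFIED by the union bound.


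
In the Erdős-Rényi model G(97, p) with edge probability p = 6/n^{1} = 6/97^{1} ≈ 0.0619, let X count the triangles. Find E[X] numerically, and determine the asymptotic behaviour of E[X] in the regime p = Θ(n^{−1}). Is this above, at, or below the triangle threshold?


Number of potential triangles: C(97, 3) = 147440.
Each occurs with probability p³ ≈ (0.0619)³ ≈ 2.36667e-04.
By linearity: E[X] = C(97, 3)·p³ ≈ 147440 · 2.36667e-04 ≈ 34.894.
Here α = 1, so p = 6/n is exactly at the triangle threshold p ~ 1/n. Asymptotically E[X] → c³/6 = 6³/6 = 36 ≈ 36.000, a bounded constant. In this regime the triangle count is asymptotically Poisson(c³/6).

E[X] ≈ 34.894; in regime p = Θ(1/n^{1}) E[X] stays bounded (at the triangle threshold p ~ 1/n).


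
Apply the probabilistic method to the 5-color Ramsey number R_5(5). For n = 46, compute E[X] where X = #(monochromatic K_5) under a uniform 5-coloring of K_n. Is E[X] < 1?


E[X] = C(46, 5) · 5^{1 − 10} = 1370754 · 5^{−9} = 1370754/1953125.
As a reduced fraction: E[X] = 1370754/1953125 ≈ 0.7018260.
Is E[X] < 1? YES.
Since E[X] < 1, there exists a 5-coloring of K_{46} with no monochromatic K_5; hence R_5(5) > 46.

E[X] = 1370754/1953125 ≈ 0.7018260; E[X] < 1, so R_5(5) > 46.


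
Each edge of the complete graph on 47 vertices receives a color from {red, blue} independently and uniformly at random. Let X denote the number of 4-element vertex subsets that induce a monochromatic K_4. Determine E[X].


Let X = Σ_S X_S over the C(47, 4) = 178365 subsets S of size 4, where X_S = 1 if the K_4 on S is monochromatic.
For a fixed S, the K_4 on S has C(4, 2) = 6 edges. P[all 6 edges red] = (1/2)^6, and likewise for blue, so P[monochromatic] = 2·(1/2)^6 = 2^{1 − 6} = 1/32.
By linearity: E[X] = C(47, 4) · 2^{1 − 6} = 178365 · 1/32 = 178365/32.
Numerically: E[X] ≈ 5573.906.

E[X] = C(47,4)·2^(1−C(4,2)) = 178365/32 ≈ 5573.906.


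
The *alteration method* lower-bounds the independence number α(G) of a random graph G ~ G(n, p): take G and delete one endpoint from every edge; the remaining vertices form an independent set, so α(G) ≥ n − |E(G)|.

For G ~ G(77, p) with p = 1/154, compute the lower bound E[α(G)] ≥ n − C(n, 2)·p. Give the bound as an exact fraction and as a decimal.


E[|E(G)|] = C(77, 2)·p = 2926 · (1/154) = 19.
E[α(G)] ≥ n − E[|E(G)|] = 77 − 19 = 58.
Numerically: ≈ 58.000000.
(This is only a lower bound; the true E[α(G)] may be larger.)

E[α(G)] ≥ 58 ≈ 58.000000.


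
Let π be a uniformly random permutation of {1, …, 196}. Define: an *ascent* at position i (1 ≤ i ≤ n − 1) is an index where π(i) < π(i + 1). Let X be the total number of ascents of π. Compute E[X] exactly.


Write X = Σ X_I over i = 1, …, 195, with X_I the indicator of one ascent.
There are 195 indicators.
For each fixed i, the pair (π(i), π(i+1)) is a uniformly random ordered pair of distinct values from {1, …, 196}; by symmetry P[π(i) < π(i+1)] = 1/2.
By linearity: E[X] = 195 · (1/2) = (196 − 1) · (1/2) = 195/2 ≈ 97.50000.

E[X] = 195/2 = 97.50000.


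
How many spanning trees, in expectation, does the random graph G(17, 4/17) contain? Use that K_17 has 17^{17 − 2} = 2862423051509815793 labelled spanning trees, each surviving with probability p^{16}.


K_17 has 17^{17 − 2} = 2862423051509815793 labelled spanning trees.
For each such spanning tree H, let X_H = 1 if all 16 edges of H are present in G. Then P[X_H = 1] = p^{16} = (4/17)^{16} = 4294967296/48661191875666868481.
Summing the indicators: E[X] = Σ_H E[X_H] = 2862423051509815793 · p^{16} = 2862423051509815793 · 4294967296/48661191875666868481 = 4294967296/17.
Numerically: E[X] ≈ 2.526e+08.

E[X] = 2862423051509815793 · (4/17)^{16} = 4294967296/17 ≈ 2.526e+08.


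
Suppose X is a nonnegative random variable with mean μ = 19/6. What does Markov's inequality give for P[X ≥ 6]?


μ = E[X] = 19/6, a = 6.
Markov: P[X ≥ 6] ≤ μ/a = (19/6)/6 = 19/36.
Numerically: ≈ 0.527778.
(Since a = 6 > μ = 3.166667, the bound 19/36 is < 1 and informative.)

P[X ≥ 6] ≤ 19/36 ≈ 0.527778.


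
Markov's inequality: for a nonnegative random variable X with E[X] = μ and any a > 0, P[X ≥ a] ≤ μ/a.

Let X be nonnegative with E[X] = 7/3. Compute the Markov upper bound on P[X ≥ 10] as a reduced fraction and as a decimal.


μ = E[X] = 7/3, a = 10.
Markov: P[X ≥ 10] ≤ μ/a = (7/3)/10 = 7/30.
Numerically: ≈ 0.23333.
(Since a = 10 > μ = 2.33333, the bound 7/30 is < 1 and informative.)

P[X ≥ 10] ≤ 7/30 ≈ 0.23333.


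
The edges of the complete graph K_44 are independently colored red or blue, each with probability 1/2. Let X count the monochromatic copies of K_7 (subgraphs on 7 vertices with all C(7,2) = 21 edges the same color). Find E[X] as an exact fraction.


Let X = Σ_S X_S over the C(44, 7) = 38320568 subsets S of size 7, where X_S = 1 if the K_7 on S is monochromatic.
For a fixed S, the K_7 on S has C(7, 2) = 21 edges. P[all 21 edges red] = (1/2)^21, and likewise for blue, so P[monochromatic] = 2·(1/2)^21 = 2^{1 − 21} = 1/1048576.
Summing: E[X] = C(44, 7) · 2^{1 − 21} = 38320568 · 1/1048576 = 4790071/131072.
Numerically: E[X] ≈ 36.545.

E[X] = C(44,7)·2^(1−C(7,2)) = 4790071/131072 ≈ 36.545.


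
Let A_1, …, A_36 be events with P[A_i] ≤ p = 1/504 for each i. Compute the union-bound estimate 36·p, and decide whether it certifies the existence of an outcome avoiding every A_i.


Union bound: P[∪_{i=1}^{36} A_i] ≤ Σ_i P[A_i] ≤ 36·p = 36·(1/504) = 1/14.
Numerically: 1/14 ≈ 0.071429.
Is 1/14 < 1? YES.
Since P[∪ A_i] ≤ 1/14 < 1, the complement has P[∩ A_i^c] ≥ 1 − 1/14 = 13/14 > 0, so some outcome avoids every A_i.

36·p = 1/14 ≈ 0.071429; existence CERTIFIED by the union bound.


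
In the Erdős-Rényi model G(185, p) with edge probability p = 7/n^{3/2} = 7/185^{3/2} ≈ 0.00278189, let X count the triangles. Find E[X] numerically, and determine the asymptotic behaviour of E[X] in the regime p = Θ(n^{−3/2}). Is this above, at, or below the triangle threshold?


Number of potential triangles: C(185, 3) = 1038220.
Each occurs with probability p³ ≈ (0.00278189)³ ≈ 2.15288753e-08.
By linearity: E[X] = C(185, 3)·p³ ≈ 1038220 · 2.15288753e-08 ≈ 0.022352.
Since α = 3/2 > 1, p = c/n^{3/2} = o(1/n) is below the triangle threshold p ~ 1/n. Asymptotically E[X] ~ (c³/6)·n^{3(1−α)} = (7³/6)·n^{-1.5} → 0, so by Markov's inequality G has no triangles w.h.p.

E[X] ≈ 0.022352; in regime p = Θ(1/n^{3/2}) E[X] tends to 0 (below the triangle threshold p ~ 1/n).


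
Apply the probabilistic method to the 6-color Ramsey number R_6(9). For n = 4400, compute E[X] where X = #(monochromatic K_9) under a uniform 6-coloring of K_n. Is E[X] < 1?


E[X] = C(4400, 9) · 6^{1 − 36} = 1689489304164437494711163600 · 6^{−35} = 1689489304164437494711163600/1719070799748422591028658176.
As a reduced fraction: E[X] = 105593081510277343419447725/107441924984276411939291136 ≈ 0.9828.
Is E[X] < 1? YES.
Since E[X] < 1, there exists a 6-coloring of K_{4400} with no monochromatic K_9; hence R_6(9) > 4400.

E[X] = 105593081510277343419447725/107441924984276411939291136 ≈ 0.9828; E[X] < 1, so R_6(9) > 4400.


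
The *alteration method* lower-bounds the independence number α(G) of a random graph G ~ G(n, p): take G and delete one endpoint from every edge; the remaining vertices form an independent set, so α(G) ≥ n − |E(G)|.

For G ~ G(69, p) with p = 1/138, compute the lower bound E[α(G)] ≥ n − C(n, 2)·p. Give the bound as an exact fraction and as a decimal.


E[|E(G)|] = C(69, 2)·p = 2346 · (1/138) = 17.
E[α(G)] ≥ n − E[|E(G)|] = 69 − 17 = 52.
Numerically: ≈ 52.0000.
(This is only a lower bound; the true E[α(G)] may be larger.)

E[α(G)] ≥ 52 ≈ 52.0000.


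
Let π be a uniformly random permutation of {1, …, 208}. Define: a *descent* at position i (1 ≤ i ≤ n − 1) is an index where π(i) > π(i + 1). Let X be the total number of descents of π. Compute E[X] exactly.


Write X = Σ X_I over i = 1, …, 207, with X_I the indicator of one descent.
There are 207 indicators.
For each fixed i, the pair (π(i), π(i+1)) is a uniformly random ordered pair of distinct values from {1, …, 208}; by symmetry P[π(i) > π(i+1)] = 1/2.
By linearity: E[X] = 207 · (1/2) = (208 − 1) · (1/2) = 207/2 ≈ 103.500000.

E[X] = 207/2 = 103.500000.


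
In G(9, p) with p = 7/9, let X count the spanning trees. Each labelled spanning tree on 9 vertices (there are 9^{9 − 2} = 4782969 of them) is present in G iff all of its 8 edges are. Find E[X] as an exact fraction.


K_9 has 9^{9 − 2} = 4782969 labelled spanning trees.
For each such spanning tree H, let X_H = 1 if all 8 edges of H are present in G. Then P[X_H = 1] = p^{8} = (7/9)^{8} = 5764801/43046721.
By linearity of expectation: E[X] = Σ_H E[X_H] = 4782969 · p^{8} = 4782969 · 5764801/43046721 = 5764801/9.
Numerically: E[X] ≈ 640533.

E[X] = 4782969 · (7/9)^{8} = 5764801/9 ≈ 640533.


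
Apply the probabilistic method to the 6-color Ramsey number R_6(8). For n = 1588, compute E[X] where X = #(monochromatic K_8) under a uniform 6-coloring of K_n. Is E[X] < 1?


E[X] = C(1588, 8) · 6^{1 − 28} = 985402800396653769702 · 6^{−27} = 985402800396653769702/1023490369077469249536.
As a reduced fraction: E[X] = 54744600022036320539/56860576059859402752 ≈ 0.9628.
Is E[X] < 1? YES.
Since E[X] < 1, there exists a 6-coloring of K_{1588} with no monochromatic K_8; hence R_6(8) > 1588.

E[X] = 54744600022036320539/56860576059859402752 ≈ 0.9628; E[X] < 1, so R_6(8) > 1588.


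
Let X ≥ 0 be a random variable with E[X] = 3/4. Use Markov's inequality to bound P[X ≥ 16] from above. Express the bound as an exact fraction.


μ = E[X] = 3/4, a = 16.
Markov: P[X ≥ 16] ≤ μ/a = (3/4)/16 = 3/64.
Numerically: ≈ 0.0469.
(Since a = 16 > μ = 0.7500, the bound 3/64 is < 1 and informative.)

P[X ≥ 16] ≤ 3/64 ≈ 0.0469.


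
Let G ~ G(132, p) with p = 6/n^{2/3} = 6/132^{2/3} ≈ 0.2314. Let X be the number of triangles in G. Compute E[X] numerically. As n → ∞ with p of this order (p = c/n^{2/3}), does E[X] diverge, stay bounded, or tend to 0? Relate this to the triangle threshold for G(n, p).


Number of potential triangles: C(132, 3) = 374660.
Each occurs with probability p³ ≈ (0.2314)³ ≈ 1.239669e-02.
By linearity: E[X] = C(132, 3)·p³ ≈ 374660 · 1.239669e-02 ≈ 4644.5455.
Since α = 2/3 < 1, p = c/n^{2/3} ≫ 1/n is above the triangle threshold p ~ 1/n. Asymptotically E[X] ~ (c³/6)·n^{3(1−α)} = (6³/6)·n^{1} → ∞; triangles are abundant w.h.p.

E[X] ≈ 4644.5455; in regime p = Θ(1/n^{2/3}) E[X] diverges (above the triangle threshold p ~ 1/n).


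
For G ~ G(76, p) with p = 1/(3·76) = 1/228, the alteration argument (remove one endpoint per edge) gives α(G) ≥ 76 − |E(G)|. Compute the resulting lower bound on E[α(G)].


E[|E(G)|] = C(76, 2)·p = 2850 · (1/228) = 25/2.
E[α(G)] ≥ n − E[|E(G)|] = 76 − 25/2 = 127/2.
Numerically: ≈ 63.50000.
(This is only a lower bound; the true E[α(G)] may be larger.)

E[α(G)] ≥ 127/2 ≈ 63.50000.


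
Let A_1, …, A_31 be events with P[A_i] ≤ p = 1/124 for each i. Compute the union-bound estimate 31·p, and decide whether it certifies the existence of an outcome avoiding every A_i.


Union bound: P[∪_{i=1}^{31} A_i] ≤ Σ_i P[A_i] ≤ 31·p = 31·(1/124) = 1/4.
Numerically: 1/4 ≈ 0.2500.
Is 1/4 < 1? YES.
Since P[∪ A_i] ≤ 1/4 < 1, the complement has P[∩ A_i^c] ≥ 1 − 1/4 = 3/4 > 0, so some outcome avoids every A_i.

31·p = 1/4 ≈ 0.2500; existence CERTIFIED by the union bound.


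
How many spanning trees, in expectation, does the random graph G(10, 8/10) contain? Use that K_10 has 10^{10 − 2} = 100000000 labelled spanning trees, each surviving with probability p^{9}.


K_10 has 10^{10 − 2} = 100000000 labelled spanning trees.
For each such spanning tree H, let X_H = 1 if all 9 edges of H are present in G. Then P[X_H = 1] = p^{9} = (4/5)^{9} = 262144/1953125.
By linearity: E[X] = Σ_H E[X_H] = 100000000 · p^{9} = 100000000 · 262144/1953125 = 67108864/5.
Numerically: E[X] ≈ 1.3422e+07.

E[X] = 100000000 · (4/5)^{9} = 67108864/5 ≈ 1.3422e+07.


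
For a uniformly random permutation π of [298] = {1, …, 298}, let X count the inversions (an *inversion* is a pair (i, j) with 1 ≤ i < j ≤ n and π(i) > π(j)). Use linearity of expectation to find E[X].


Write X = Σ X_I over the C(298, 2) = 44253 pairs i < j, with X_I the indicator of one inversion.
There are 44253 indicators.
For each fixed pair i < j, the values π(i) and π(j) are two distinct elements of {1, …, 298} in uniformly random order; by symmetry P[π(i) > π(j)] = 1/2.
By linearity: E[X] = 44253 · (1/2) = C(298, 2) · (1/2) = 44253/2 = 44253/2 ≈ 22126.500000.

E[X] = 44253/2 = 22126.500000.


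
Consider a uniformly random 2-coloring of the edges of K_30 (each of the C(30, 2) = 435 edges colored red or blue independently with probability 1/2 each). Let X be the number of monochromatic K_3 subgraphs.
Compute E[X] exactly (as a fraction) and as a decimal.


Let X = Σ_S X_S over the C(30, 3) = 4060 subsets S of size 3, where X_S = 1 if the K_3 on S is monochromatic.
For a fixed S, the K_3 on S has C(3, 2) = 3 edges. P[all 3 edges red] = (1/2)^3, and likewise for blue, so P[monochromatic] = 2·(1/2)^3 = 2^{1 − 3} = 1/4.
Summing: E[X] = C(30, 3) · 2^{1 − 3} = 4060 · 1/4 = 1015.
Numerically: E[X] ≈ 1015.000000.

E[X] = C(30,3)·2^(1−C(3,2)) = 1015 ≈ 1015.000000.


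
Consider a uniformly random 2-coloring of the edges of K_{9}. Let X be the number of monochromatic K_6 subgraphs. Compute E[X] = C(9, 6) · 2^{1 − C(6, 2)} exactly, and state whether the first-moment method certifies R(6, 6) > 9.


E[X] = C(9, 6) · 2^{1 − 15} = 84 · 2^{−14} = 84/16384.
As a reduced fraction: E[X] = 21/4096 ≈ 0.005.
Is E[X] < 1? YES.
Since E[X] < 1, there exists a 2-coloring of K_{9} with no monochromatic K_6; hence R(6, 6) > 9.

E[X] = 21/4096 ≈ 0.005; E[X] < 1, so R(6, 6) > 9.


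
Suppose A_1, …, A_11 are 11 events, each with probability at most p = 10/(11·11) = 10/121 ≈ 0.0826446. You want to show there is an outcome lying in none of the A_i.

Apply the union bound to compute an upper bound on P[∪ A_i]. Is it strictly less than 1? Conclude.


Union bound: P[∪_{i=1}^{11} A_i] ≤ Σ_i P[A_i] ≤ 11·p = 11·(10/121) = 10/11.
Numerically: 10/11 ≈ 0.9090909.
Is 10/11 < 1? YES.
Since P[∪ A_i] ≤ 10/11 < 1, the complement has P[∩ A_i^c] ≥ 1 − 10/11 = 1/11 > 0, so some outcome avoids every A_i.

11·p = 10/11 ≈ 0.9090909; existence CERTIFIED by the union bound.


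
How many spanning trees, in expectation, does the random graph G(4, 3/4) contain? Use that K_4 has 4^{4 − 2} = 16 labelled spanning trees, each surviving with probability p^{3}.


K_4 has 4^{4 − 2} = 16 labelled spanning trees.
For each such spanning tree H, let X_H = 1 if all 3 edges of H are present in G. Then P[X_H = 1] = p^{3} = (3/4)^{3} = 27/64.
Summing the indicators: E[X] = Σ_H E[X_H] = 16 · p^{3} = 16 · 27/64 = 27/4.
Numerically: E[X] ≈ 6.75.

E[X] = 16 · (3/4)^{3} = 27/4 ≈ 6.75.


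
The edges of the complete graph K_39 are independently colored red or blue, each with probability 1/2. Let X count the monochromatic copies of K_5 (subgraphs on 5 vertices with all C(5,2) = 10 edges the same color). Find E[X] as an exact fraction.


Let X = Σ_S X_S over the C(39, 5) = 575757 subsets S of size 5, where X_S = 1 if the K_5 on S is monochromatic.
For a fixed S, the K_5 on S has C(5, 2) = 10 edges. P[all 10 edges red] = (1/2)^10, and likewise for blue, so P[monochromatic] = 2·(1/2)^10 = 2^{1 − 10} = 1/512.
By linearity: E[X] = C(39, 5) · 2^{1 − 10} = 575757 · 1/512 = 575757/512.
Numerically: E[X] ≈ 1124.5254.

E[X] = C(39,5)·2^(1−C(5,2)) = 575757/512 ≈ 1124.5254.
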